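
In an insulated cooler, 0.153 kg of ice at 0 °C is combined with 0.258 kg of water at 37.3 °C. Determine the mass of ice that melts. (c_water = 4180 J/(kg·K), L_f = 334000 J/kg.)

m_melted ≈ 0.12 kg

Cooling the water to 0 °C releases 0.258·4180·37.3 = 40226 J.
Fully melting the ice requires m_ice L_f = 0.153·334000 = 51102 J.
Since 40226 < 51102 J, not all the ice melts; equilibrium is at 0 °C.
m_melted·334000 = 40226  ⇒  m_melted ≈ 0.1204 kg.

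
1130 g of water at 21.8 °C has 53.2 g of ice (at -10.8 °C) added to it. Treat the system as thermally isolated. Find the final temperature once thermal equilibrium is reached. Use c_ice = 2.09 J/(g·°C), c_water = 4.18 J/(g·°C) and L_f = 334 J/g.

Conservation of energy gives ΣQ = 0:
ice -10.8→0 °C: 53.2·2.09·10.8 = 1200.8; fusion: m_ice L_f = 53.2·334 = 17769; warm the meltwater: 222.38 T; water cools: 1130·4.18·(T − 21.8) = 4723.4(T − 21.8)
4945.8 T = 102970 − 18970 = 84000
T ≈ 16.98 °C (positive, so assuming full melt was valid).

T_f ≈ 17.0 °C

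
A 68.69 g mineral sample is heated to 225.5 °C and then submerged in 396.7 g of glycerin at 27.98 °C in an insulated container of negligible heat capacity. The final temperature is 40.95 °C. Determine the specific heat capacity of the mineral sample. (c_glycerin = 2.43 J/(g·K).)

Heat lost by the mineral sample = heat gained by the glycerin:
68.69×c×(225.5 − 40.95) = 396.7×2.43×(40.95 − 27.98)
12677 c = 12503  ⇒  c ≈ 0.9863 J/(g·K)

c ≈ 0.986 J/(g·K)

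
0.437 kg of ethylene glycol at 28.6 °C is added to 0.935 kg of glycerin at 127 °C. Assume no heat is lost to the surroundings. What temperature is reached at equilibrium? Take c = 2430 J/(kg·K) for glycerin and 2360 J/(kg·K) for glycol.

T_f ≈ 96.3 °C

Taking heat into each body as positive, Σ m c ΔT = 0:
0.935·2430·(T − 127) + 0.437·2360·(T − 28.6) = 0
2272.1(T − 127) + 1031.3(T − 28.6) = 0
(2272.1 + 1031.3) T = 2272.1·127 + 1031.3·28.6
T ≈ 96.28 °C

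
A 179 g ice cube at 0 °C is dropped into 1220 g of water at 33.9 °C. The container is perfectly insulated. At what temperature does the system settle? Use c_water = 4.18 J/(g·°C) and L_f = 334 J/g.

Net heat exchanged in the isolated system is zero:
fusion: m_ice L_f = 179×334 = 59786; meltwater 0→T: 179×4.18×T = 748.22 T; water: 5099.6(T − 33.9)
5847.8 T = 172876 − 59786 = 113090
T ≈ 19.34 °C (positive, so assuming full melt was valid).

T_f ≈ 19.3 °C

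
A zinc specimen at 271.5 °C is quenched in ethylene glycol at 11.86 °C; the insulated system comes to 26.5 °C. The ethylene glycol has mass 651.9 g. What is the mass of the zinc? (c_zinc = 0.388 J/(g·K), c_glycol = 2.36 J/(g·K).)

m ≈ 237 g

|Q_zinc| = |Q_glycol|:
m·0.388·(271.5 − 26.5) = 651.9·2.36·(26.5 − 11.86)
95.06 m = 22523  ⇒  m ≈ 236.9 g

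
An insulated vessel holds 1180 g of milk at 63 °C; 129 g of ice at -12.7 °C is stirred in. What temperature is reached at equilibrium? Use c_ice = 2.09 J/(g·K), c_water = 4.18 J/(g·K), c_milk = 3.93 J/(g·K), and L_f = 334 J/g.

T_f ≈ 47.5 °C

Taking heat into each body as positive, Σ m c ΔT = 0:
ice -12.7→0 °C: 129×2.09×12.7 = 3424
  melt ice: 129×334 = 43086
  meltwater 0→T: 129×4.18×T = 539.22 T
  milk cools: 1180×3.93×(T − 63) = 4637.4(T − 63)
5176.6 T = 292156 − 46510 = 245646
T ≈ 47.45 °C. Since T > 0 °C, the all-ice-melts assumption holds.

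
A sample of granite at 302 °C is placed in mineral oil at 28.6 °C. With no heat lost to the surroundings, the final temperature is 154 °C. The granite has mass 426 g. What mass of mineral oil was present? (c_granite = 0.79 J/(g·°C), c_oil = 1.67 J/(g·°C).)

Energy conservation, ΣQ = 0:
426×0.79×(154 − 302) + m×1.67×(154 − 28.6) = 0
209.42 m = 49808
m = 49808/209.42 ≈ 237.8 g

m ≈ 238 g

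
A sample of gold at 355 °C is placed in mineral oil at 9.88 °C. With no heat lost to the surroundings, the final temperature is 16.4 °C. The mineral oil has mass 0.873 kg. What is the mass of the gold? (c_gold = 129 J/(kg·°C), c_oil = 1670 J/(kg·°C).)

Heat lost by the gold = heat gained by the oil:
m×129×(355 − 16.4) = 0.873×1670×(16.4 − 9.88)
43679 m = 9505.6  ⇒  m ≈ 0.2176 kg

m ≈ 0.218 kg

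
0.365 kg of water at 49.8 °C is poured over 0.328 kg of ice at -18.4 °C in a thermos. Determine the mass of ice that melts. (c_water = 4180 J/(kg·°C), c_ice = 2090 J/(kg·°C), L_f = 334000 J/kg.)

Cooling the water to 0 °C releases 0.365×4180×49.8 = 75980 J.
Warming the ice to 0 °C takes 0.328×2090×18.4 = 12614 J, leaving 63366 J for melting.
To melt every bit of ice: 0.328×334000 = 109552 J.
That's not enough to melt it all — equilibrium is at 0 °C with ice remaining.
m_melted×334000 = 63366  ⇒  m_melted ≈ 0.1897 kg.

m_melted ≈ 0.19 kg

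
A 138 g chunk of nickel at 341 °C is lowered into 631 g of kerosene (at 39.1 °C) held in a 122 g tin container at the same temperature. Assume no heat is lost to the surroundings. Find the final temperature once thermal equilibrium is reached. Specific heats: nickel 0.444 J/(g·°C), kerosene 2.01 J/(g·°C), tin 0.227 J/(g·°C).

T_f ≈ 52.7 °C

With ΣQ=0 the equilibrium temperature is the m·c-weighted mean:
T_f = (61.27×341 + 1268.3×39.1 + 27.69×39.1) / (61.27 + 1268.3 + 27.69)
    = 71568 / 1357.3 ≈ 52.73 °C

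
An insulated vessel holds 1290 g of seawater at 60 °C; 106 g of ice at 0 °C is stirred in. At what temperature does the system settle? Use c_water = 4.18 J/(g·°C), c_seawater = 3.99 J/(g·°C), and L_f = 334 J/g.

T_f ≈ 48.9 °C

Energy conservation, ΣQ = 0:
fusion: m_ice L_f = 106×334 = 35404; warm the meltwater: 443.08 T; seawater: 5147.1(T − 60)
5590.2 T = 308826 − 35404 = 273422
T ≈ 48.91 °C. Since T > 0 °C, the all-ice-melts assumption holds.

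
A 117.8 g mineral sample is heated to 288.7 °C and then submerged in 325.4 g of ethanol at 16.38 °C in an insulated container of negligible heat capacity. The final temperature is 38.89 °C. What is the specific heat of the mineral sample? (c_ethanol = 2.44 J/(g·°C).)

c ≈ 0.607 J/(g·°C)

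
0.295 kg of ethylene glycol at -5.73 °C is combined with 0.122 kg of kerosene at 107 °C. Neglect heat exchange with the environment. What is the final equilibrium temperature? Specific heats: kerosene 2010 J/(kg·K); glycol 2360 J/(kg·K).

T_f = Σ m_i c_i T_i / Σ m_i c_i:
T_f = (245.22×107 + 696.2×(-5.73)) / (245.22 + 696.2)
    = 22249 / 941.42 ≈ 23.63 °C

T_f ≈ 23.6 °C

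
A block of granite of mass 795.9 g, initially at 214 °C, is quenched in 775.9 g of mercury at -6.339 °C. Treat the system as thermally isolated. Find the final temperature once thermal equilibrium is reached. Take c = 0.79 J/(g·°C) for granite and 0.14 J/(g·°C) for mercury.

|Q_granite| = |Q_mercury|:
795.9·0.79·(214 − T) = 775.9·0.14·(T − (-6.339))
628.76(214 − T) = 108.63(T − (-6.339))
737.39 T = 133866  ⇒  T ≈ 181.54 °C

T_f ≈ 181.5 °C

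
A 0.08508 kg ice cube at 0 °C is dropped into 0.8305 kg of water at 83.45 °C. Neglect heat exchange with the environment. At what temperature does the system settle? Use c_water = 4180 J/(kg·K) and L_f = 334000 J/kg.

Energy balance with sensible and latent terms:
latent heat to melt: 0.08508·334000 = 28417; meltwater 0→T: 0.08508·4180·T = 355.63 T; water cools: 0.8305·4180·(T − 83.45) = 3471.5(T − 83.45)
3827.1 T = 289696 − 28417 = 261279
T ≈ 68.27 °C — above 0 °C, consistent with complete melting.

T_f ≈ 68.3 °C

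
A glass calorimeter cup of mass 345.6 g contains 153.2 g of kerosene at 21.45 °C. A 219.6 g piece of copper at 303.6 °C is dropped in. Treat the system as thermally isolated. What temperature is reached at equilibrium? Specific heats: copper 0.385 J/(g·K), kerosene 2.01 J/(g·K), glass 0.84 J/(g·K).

T_f ≈ 56.4 °C

Net heat exchanged in the isolated system is zero:
219.6×0.385×(T − 303.6) + 153.2×2.01×(T − 21.45) + 345.6×0.84×(T − 21.45) = 0
(84.55 + 307.93 + 290.3) T = 84.55×303.6 + 307.93×21.45 + 290.3×21.45
T = 38500/682.78 ≈ 56.39 °C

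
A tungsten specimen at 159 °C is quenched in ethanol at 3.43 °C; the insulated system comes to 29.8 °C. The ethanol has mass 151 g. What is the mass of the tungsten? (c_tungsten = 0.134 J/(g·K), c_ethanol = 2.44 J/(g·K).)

m ≈ 561 g

|Q_tungsten| = |Q_ethanol|:
m×0.134×(159 − 29.8) = 151×2.44×(29.8 − 3.43)
17.31 m = 9715.8  ⇒  m ≈ 561.2 g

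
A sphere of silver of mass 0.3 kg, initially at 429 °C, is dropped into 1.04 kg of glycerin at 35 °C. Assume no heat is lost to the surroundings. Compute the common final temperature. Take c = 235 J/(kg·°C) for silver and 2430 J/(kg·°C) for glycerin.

T_f ≈ 45.7 °C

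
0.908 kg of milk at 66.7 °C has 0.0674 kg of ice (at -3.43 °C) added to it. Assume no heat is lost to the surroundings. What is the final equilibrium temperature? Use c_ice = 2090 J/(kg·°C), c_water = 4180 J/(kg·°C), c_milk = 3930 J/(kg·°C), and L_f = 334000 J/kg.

T_f ≈ 55.8 °C

Net heat exchanged in the isolated system is zero:
warm ice to 0 °C: 0.0674·2090·(0 − (-3.43)) = 483.17; latent heat to melt: 0.0674·334000 = 22512; warm the meltwater: 281.73 T; milk cools: 0.908·3930·(T − 66.7) = 3568.4(T − 66.7)
3850.2 T = 238015 − 22995 = 215020
T ≈ 55.85 °C. Since T > 0 °C, the all-ice-melts assumption holds.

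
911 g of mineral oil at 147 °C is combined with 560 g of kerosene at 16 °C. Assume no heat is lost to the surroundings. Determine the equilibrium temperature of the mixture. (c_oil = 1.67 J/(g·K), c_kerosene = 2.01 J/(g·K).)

T_f ≈ 91.3 °C

Heat gained plus heat lost sum to zero:
911×1.67×(T − 147) + 560×2.01×(T − 16) = 0
1521.4(T − 147) + 1125.6(T − 16) = 0
(1521.4 + 1125.6) T = 1521.4×147 + 1125.6×16
T ≈ 91.29 °C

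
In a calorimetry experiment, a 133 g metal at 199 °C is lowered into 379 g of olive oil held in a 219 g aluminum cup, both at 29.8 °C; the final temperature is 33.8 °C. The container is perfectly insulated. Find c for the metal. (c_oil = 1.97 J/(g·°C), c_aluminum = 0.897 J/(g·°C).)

Taking heat into each body as positive, Σ m c ΔT = 0:
133×c×(33.8 − 199) + 379×1.97×(33.8 − 29.8) + 219×0.897×(33.8 − 29.8) = 0
-21972 c = -3772.3
c = -3772.3/-21972 ≈ 0.1717 J/(g·°C)

c ≈ 0.172 J/(g·°C)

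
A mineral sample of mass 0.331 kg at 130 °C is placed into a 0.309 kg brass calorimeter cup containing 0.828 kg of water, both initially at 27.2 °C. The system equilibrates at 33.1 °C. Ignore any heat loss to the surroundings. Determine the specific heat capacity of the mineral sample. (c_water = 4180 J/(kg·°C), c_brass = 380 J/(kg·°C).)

Heat gained plus heat lost sum to zero:
0.331×c×(33.1 − 130) + 0.828×4180×(33.1 − 27.2) + 0.309×380×(33.1 − 27.2) = 0
-32.07 c = -21113
c = -21113/-32.07 ≈ 658.3 J/(kg·°C)

c ≈ 658 J/(kg·°C)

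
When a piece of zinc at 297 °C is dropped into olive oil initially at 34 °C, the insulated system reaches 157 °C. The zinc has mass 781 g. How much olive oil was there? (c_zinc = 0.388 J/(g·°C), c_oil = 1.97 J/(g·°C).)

|Q_zinc| = |Q_oil|:
781×0.388×(297 − 157) = m×1.97×(157 − 34)
242.31 m = 42424  ⇒  m ≈ 175.1 g

m ≈ 175 g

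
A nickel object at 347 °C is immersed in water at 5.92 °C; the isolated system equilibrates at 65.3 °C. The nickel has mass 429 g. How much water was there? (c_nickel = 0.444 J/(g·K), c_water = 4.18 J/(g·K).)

m ≈ 216 g

Heat lost by the nickel = heat gained by the water:
429×0.444×(347 − 65.3) = m×4.18×(65.3 − 5.92)
248.21 m = 53657  ⇒  m ≈ 216.2 g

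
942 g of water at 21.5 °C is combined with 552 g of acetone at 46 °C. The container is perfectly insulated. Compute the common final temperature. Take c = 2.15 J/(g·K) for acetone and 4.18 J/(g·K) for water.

Setting the total heat transfer to zero:
552·2.15·(T − 46) + 942·4.18·(T − 21.5) = 0
1186.8(T − 46) + 3937.6(T − 21.5) = 0
(1186.8 + 3937.6) T = 1186.8·46 + 3937.6·21.5
T ≈ 27.17 °C

T_f ≈ 27.2 °C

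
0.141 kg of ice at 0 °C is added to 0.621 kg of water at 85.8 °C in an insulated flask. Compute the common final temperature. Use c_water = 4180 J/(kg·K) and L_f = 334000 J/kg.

Let T be the final temperature. ΣQ_i = 0:
latent heat to melt: 0.141·334000 = 47094; meltwater 0→T: 0.141·4180·T = 589.38 T; water cools: 0.621·4180·(T − 85.8) = 2595.8(T − 85.8)
3185.2 T = 222718 − 47094 = 175624
T ≈ 55.14 °C. Since T > 0 °C, the all-ice-melts assumption holds.

T_f ≈ 55.1 °C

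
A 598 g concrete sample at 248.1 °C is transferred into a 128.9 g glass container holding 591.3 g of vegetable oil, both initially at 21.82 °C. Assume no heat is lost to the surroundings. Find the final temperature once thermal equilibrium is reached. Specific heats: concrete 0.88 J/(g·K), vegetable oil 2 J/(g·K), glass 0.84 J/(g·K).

Setting the total heat transfer to zero:
598·0.88·(T − 248.1) + 591.3·2·(T − 21.82) + 128.9·0.84·(T − 21.82) = 0
526.24(T − 248.1) + 1182.6(T − 21.82) + 108.28(T − 21.82) = 0
(526.24 + 1182.6 + 108.28) T = 526.24·248.1 + 1182.6·21.82 + 108.28·21.82
T = 158727 / 1817.1 = 87.4 °C

T_f ≈ 87.4 °C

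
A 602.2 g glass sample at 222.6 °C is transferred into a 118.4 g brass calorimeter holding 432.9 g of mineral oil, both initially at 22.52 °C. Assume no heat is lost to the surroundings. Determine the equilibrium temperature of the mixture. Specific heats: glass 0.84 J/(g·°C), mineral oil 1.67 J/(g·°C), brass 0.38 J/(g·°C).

T_f ≈ 102.0 °C

Net heat exchanged in the isolated system is zero:
602.2·0.84·(T − 222.6) + 432.9·1.67·(T − 22.52) + 118.4·0.38·(T − 22.52) = 0
505.85(T − 222.6) + 722.94(T − 22.52) + 44.99(T − 22.52) = 0
(505.85 + 722.94 + 44.99) T = 505.85·222.6 + 722.94·22.52 + 44.99·22.52
T ≈ 101.98 °C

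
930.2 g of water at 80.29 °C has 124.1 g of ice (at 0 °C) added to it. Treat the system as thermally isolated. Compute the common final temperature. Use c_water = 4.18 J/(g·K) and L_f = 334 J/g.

Energy conservation, ΣQ = 0:
latent heat to melt: 124.1×334 = 41449; meltwater 0→T: 124.1×4.18×T = 518.74 T; water cools: 930.2×4.18×(T − 80.29) = 3888.2(T − 80.29)
4407 T = 312186 − 41449 = 270737
T ≈ 61.43 °C. Since T > 0 °C, the all-ice-melts assumption holds.

T_f ≈ 61.4 °C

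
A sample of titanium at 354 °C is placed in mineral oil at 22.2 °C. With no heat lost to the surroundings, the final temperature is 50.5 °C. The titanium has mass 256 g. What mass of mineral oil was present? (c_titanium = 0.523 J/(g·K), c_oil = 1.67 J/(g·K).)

m ≈ 860 g

Energy conservation, ΣQ = 0:
256×0.523×(50.5 − 354) + m×1.67×(50.5 − 22.2) = 0
47.26 m = 40635
m = 40635/47.26 ≈ 859.8 g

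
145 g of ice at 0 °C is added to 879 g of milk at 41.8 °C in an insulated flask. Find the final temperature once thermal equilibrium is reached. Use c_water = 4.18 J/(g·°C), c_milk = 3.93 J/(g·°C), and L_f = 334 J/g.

Let T be the final temperature. ΣQ_i = 0:
melt ice: 145×334 = 48430; warm the meltwater: 606.1 T; milk: 3454.5(T − 41.8)
4060.6 T = 144397 − 48430 = 95967
T ≈ 23.63 °C. Since T > 0 °C, the all-ice-melts assumption holds.

T_f ≈ 23.6 °C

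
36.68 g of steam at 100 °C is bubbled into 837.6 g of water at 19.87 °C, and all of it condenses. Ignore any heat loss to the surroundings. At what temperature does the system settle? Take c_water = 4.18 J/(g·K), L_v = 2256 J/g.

T_f ≈ 45.9 °C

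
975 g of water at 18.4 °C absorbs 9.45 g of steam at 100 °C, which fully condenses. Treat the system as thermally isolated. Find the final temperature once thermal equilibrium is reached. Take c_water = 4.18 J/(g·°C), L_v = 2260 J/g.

Energy conservation, ΣQ = 0:
steam→water at 100 °C releases m L_v = 9.45×2260 = 21357; condensate cools 100→T: 9.45×4.18×(T − 100) = 39.5(T − 100); water warms: 975×4.18×(T − 18.4) = 4075.5(T − 18.4)
4115 T = 21357 + 3950.1 + 74989 = 100296
T ≈ 24.37 °C (< 100 °C, so full condensation is consistent).

T_f ≈ 24.4 °C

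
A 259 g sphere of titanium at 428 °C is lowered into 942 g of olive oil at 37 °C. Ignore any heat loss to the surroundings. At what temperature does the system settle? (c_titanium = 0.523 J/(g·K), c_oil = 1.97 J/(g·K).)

Net heat exchanged in the isolated system is zero:
259×0.523×(T − 428) + 942×1.97×(T − 37) = 0
135.46(T − 428) + 1855.7(T − 37) = 0
1991.2 T = 126638
T = 126638 / 1991.2 = 63.6 °C

T_f ≈ 63.6 °C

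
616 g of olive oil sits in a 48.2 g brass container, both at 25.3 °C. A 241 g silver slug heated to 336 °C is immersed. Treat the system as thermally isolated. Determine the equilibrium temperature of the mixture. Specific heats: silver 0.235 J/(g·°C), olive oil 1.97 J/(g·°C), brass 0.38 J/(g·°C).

T_f ≈ 39.0 °C

Taking heat into each body as positive, Σ m c ΔT = 0:
241·0.235·(T − 336) + 616·1.97·(T − 25.3) + 48.2·0.38·(T − 25.3) = 0
56.63(T − 336) + 1213.5(T − 25.3) + 18.32(T − 25.3) = 0
(56.63 + 1213.5 + 18.32) T = 56.63·336 + 1213.5·25.3 + 18.32·25.3
T ≈ 38.96 °C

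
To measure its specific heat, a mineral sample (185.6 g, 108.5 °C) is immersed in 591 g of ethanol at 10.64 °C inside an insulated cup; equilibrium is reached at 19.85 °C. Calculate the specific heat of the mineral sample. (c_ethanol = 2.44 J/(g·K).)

c ≈ 0.807 J/(g·K)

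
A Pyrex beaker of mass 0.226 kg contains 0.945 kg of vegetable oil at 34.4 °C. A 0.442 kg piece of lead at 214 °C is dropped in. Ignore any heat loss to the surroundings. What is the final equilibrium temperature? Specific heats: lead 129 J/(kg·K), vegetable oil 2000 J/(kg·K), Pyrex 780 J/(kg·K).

T_f ≈ 39.2 °C

Taking heat into each body as positive, Σ m c ΔT = 0:
0.442*129*(T − 214) + 0.945*2000*(T − 34.4) + 0.226*780*(T − 34.4) = 0
(57.02 + 1890 + 176.28) T = 57.02*214 + 1890*34.4 + 176.28*34.4
T = 83282/2123.3 ≈ 39.22 °C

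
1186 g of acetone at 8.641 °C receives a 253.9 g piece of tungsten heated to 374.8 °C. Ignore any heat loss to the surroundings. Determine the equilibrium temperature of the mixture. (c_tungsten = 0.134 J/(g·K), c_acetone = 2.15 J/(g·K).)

T_f ≈ 13.5 °C

Let T be the final temperature. ΣQ_i = 0:
253.9*0.134*(T − 374.8) + 1186*2.15*(T − 8.641) = 0
34.02(T − 374.8) + 2549.9(T − 8.641) = 0
(34.02 + 2549.9) T = 34.02*374.8 + 2549.9*8.641
T = 34785 / 2583.9 = 13.5 °C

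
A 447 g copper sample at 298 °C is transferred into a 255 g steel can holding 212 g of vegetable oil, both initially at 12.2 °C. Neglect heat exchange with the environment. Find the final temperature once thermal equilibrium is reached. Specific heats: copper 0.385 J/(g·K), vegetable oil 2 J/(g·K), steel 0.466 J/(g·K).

T_f ≈ 81.0 °C

With ΣQ=0 the equilibrium temperature is the m·c-weighted mean:
T_f = (172.09·298 + 424·12.2 + 118.83·12.2) / (172.09 + 424 + 118.83)
    = 57907 / 714.92 ≈ 81.00 °C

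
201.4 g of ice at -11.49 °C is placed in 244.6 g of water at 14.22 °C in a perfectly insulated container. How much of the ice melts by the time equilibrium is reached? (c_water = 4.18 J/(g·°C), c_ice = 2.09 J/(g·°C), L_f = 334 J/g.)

Cooling the water to 0 °C releases 244.6·4.18·14.22 = 14539 J.
Of that, 201.4·2.09·11.49 = 4836.4 J goes to bring the ice to 0 °C, leaving 9702.5 J.
To melt every bit of ice: 201.4·334 = 67268 J.
9702.5 J < 67268 J, so only part of the ice melts and the system sits at 0 °C.
m_melted·334 = 9702.5  ⇒  m_melted ≈ 29.05 g.

m_melted ≈ 29 g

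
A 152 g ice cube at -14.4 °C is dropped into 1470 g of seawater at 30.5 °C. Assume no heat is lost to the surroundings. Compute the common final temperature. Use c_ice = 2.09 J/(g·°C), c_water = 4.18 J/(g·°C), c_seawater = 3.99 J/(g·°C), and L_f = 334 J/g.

T_f ≈ 19.0 °C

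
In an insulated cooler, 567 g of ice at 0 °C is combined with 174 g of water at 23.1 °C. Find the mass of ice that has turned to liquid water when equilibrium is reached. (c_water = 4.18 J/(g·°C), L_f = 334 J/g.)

m_melted ≈ 50.3 g

Water can give up m c ΔT = 174×4.18×23.1 = 16801 J before reaching 0 °C.
Fully melting the ice requires m_ice L_f = 567×334 = 189378 J.
16801 J < 189378 J, so only part of the ice melts and the system sits at 0 °C.
m_melt = 16801 / L_f = 50.3 g.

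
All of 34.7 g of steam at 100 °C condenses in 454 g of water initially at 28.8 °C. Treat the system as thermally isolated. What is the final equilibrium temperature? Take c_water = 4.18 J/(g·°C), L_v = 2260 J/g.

T_f ≈ 72.2 °C

Conservation of energy gives ΣQ = 0:
latent heat released on condensation: 34.7·2260 = 78422
  condensate cools 100→T: 34.7·4.18·(T − 100) = 145.05(T − 100)
  original water: 1897.7(T − 28.8)
2042.8 T = 78422 + 14505 + 54654 = 147581
T ≈ 72.25 °C (< 100 °C, so full condensation is consistent).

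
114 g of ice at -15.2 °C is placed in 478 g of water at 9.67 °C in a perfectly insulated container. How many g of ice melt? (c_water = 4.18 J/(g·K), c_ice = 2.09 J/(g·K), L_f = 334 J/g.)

m_melted ≈ 47 g

Cooling the water to 0 °C releases 478×4.18×9.67 = 19321 J.
Warming the ice to 0 °C takes 114×2.09×15.2 = 3621.6 J, leaving 15699 J for melting.
To melt every bit of ice: 114×334 = 38076 J.
15699 J < 38076 J, so only part of the ice melts and the system sits at 0 °C.
m_melt = 15699 / L_f = 47 g.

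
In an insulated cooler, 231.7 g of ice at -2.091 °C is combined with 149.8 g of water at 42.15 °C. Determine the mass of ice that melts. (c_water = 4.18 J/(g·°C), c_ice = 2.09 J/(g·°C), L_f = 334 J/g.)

m_melted ≈ 76 g

Water can give up m c ΔT = 149.8·4.18·42.15 = 26393 J before reaching 0 °C.
Of that, 231.7·2.09·2.091 = 1012.6 J goes to bring the ice to 0 °C, leaving 25380 J.
To melt every bit of ice: 231.7·334 = 77388 J.
25380 J < 77388 J, so only part of the ice melts and the system sits at 0 °C.
m_melt = 25380 / L_f = 75.99 g.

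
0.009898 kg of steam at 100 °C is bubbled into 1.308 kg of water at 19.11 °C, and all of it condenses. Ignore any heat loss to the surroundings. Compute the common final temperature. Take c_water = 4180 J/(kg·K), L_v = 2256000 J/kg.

T_f ≈ 23.8 °C

Energy balance with sensible and latent terms:
latent heat released on condensation: 0.009898·2256000 = 22330; condensed water 100 °C→T: 41.37(T − 100); water warms: 1.308·4180·(T − 19.11) = 5467.4(T − 19.11)
5508.8 T = 22330 + 4137.4 + 104483 = 130950
T ≈ 23.77 °C (< 100 °C, so full condensation is consistent).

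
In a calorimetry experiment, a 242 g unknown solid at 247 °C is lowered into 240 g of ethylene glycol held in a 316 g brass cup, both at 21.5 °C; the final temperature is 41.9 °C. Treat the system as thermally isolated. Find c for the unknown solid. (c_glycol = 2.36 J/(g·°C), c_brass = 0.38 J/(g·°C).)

Taking heat into each body as positive, Σ m c ΔT = 0:
242×c×(41.9 − 247) + 240×2.36×(41.9 − 21.5) + 316×0.38×(41.9 − 21.5) = 0
-49634 c = -14004
c = -14004/-49634 ≈ 0.2821 J/(g·°C)

c ≈ 0.282 J/(g·°C)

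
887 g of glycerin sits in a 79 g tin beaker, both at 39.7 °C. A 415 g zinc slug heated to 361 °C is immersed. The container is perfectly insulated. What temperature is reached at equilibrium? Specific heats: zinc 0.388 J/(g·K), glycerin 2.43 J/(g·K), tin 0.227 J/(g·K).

T_f ≈ 61.9 °C

Net heat exchanged in the isolated system is zero:
415·0.388·(T − 361) + 887·2.43·(T − 39.7) + 79·0.227·(T − 39.7) = 0
161.02(T − 361) + 2155.4(T − 39.7) + 17.93(T − 39.7) = 0
(161.02 + 2155.4 + 17.93) T = 161.02·361 + 2155.4·39.7 + 17.93·39.7
T = 144410 / 2334.4 = 61.9 °C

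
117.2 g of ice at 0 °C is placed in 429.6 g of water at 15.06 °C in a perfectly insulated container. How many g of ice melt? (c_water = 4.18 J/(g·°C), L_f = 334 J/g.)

m_melted ≈ 81 g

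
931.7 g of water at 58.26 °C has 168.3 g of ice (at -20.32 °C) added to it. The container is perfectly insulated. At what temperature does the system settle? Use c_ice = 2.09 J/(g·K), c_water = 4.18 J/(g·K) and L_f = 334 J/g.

T_f ≈ 35.6 °C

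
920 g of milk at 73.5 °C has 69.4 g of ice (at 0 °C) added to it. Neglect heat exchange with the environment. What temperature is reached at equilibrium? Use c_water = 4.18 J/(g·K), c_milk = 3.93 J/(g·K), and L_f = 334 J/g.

Energy conservation, ΣQ = 0:
melt ice: 69.4×334 = 23180
  meltwater 0→T: 69.4×4.18×T = 290.09 T
  milk: 3615.6(T − 73.5)
3905.7 T = 265747 − 23180 = 242567
T ≈ 62.11 °C (positive, so assuming full melt was valid).

T_f ≈ 62.1 °C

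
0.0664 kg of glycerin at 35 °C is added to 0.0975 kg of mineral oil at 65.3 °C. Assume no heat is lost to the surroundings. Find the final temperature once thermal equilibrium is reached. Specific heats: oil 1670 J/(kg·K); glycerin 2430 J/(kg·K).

T_f ≈ 50.2 °C

Heat lost by the oil equals heat gained by the glycerin:
0.0975*1670*(65.3 − T) = 0.0664*2430*(T − 35)
162.83(65.3 − T) = 161.35(T − 35)
324.18 T = 16280  ⇒  T ≈ 50.22 °C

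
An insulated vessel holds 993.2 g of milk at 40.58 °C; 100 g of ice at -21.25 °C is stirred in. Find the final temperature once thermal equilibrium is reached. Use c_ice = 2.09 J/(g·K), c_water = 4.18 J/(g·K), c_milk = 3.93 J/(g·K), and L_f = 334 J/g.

Sum of m c ΔT and latent-heat terms is zero:
ice -21.25→0 °C: 100·2.09·21.25 = 4441.2
  fusion: m_ice L_f = 100·334 = 33400
  meltwater 0→T: 100·4.18·T = 418 T
  milk: 3903.3(T − 40.58)
4321.3 T = 158395 − 37841 = 120554
T ≈ 27.90 °C. Since T > 0 °C, the all-ice-melts assumption holds.

T_f ≈ 27.9 °C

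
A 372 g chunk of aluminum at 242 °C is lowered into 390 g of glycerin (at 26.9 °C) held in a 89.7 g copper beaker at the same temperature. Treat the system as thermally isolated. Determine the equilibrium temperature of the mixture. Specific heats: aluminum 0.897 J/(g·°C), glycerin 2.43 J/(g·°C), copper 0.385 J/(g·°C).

T_f ≈ 81.4 °C

Conservation of energy gives ΣQ = 0:
372·0.897·(T − 242) + 390·2.43·(T − 26.9) + 89.7·0.385·(T − 26.9) = 0
(333.68 + 947.7 + 34.53) T = 333.68·242 + 947.7·26.9 + 34.53·26.9
T = 107174 / 1315.9 = 81.4 °C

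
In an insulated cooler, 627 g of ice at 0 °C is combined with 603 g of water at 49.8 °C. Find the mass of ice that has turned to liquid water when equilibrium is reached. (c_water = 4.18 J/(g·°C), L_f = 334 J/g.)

m_melted ≈ 376 g

Water can give up m c ΔT = 603×4.18×49.8 = 125523 J before reaching 0 °C.
Fully melting the ice requires m_ice L_f = 627×334 = 209418 J.
Since 125523 < 209418 J, not all the ice melts; equilibrium is at 0 °C.
m_melted×334 = 125523  ⇒  m_melted ≈ 375.8 g.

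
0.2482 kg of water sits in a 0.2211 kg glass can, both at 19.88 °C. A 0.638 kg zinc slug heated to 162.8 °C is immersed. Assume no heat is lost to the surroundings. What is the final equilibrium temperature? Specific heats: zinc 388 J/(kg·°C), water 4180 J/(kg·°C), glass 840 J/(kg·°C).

T_f ≈ 43.9 °C

With ΣQ=0 the equilibrium temperature is the m·c-weighted mean:
T_f = (247.54·162.8 + 1037.5·19.88 + 185.72·19.88) / (247.54 + 1037.5 + 185.72)
    = 64617 / 1470.7 ≈ 43.94 °C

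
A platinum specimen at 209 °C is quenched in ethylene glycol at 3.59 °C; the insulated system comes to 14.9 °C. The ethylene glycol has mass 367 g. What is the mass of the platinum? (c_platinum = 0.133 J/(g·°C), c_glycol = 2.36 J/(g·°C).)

Heat lost by the platinum = heat gained by the glycol:
m×0.133×(209 − 14.9) = 367×2.36×(14.9 − 3.59)
25.82 m = 9795.8  ⇒  m ≈ 379.5 g

m ≈ 379 g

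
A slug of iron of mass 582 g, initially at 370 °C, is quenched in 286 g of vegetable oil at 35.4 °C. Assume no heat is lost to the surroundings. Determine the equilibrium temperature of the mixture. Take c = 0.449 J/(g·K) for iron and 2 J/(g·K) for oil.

Energy conservation, ΣQ = 0:
582×0.449×(T − 370) + 286×2×(T − 35.4) = 0
(261.32 + 572) T = 261.32×370 + 572×35.4
T = 116936 / 833.32 = 140 °C

T_f ≈ 140.3 °C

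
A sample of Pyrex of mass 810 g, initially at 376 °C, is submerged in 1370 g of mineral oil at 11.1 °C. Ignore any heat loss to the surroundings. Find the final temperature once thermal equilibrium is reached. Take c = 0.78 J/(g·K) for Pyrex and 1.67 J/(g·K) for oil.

T_f ≈ 90.1 °C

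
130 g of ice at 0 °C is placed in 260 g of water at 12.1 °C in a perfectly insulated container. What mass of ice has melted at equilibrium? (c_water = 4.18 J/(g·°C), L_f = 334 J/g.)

Heat available from the water dropping to 0 °C: 260×4.18×12.1 = 13150 J.
To melt every bit of ice: 130×334 = 43420 J.
Since 13150 < 43420 J, not all the ice melts; equilibrium is at 0 °C.
m_melt = 13150 / L_f = 39.37 g.

m_melted ≈ 39.4 g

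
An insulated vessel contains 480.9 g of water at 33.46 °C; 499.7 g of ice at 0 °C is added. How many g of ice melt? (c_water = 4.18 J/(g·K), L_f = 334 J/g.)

m_melted ≈ 201 g

Water can give up m c ΔT = 480.9·4.18·33.46 = 67260 J before reaching 0 °C.
Melting all 499.7 g of ice would need 499.7·334 = 166900 J.
67260 J < 166900 J, so only part of the ice melts and the system sits at 0 °C.
Mass melted = 67260/334 ≈ 201.4 g.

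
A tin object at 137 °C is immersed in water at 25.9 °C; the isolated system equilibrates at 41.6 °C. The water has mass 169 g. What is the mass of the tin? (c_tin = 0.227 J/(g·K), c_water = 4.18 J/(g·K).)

m ≈ 512 g

Heat gained plus heat lost sum to zero:
m·0.227·(41.6 − 137) + 169·4.18·(41.6 − 25.9) = 0
-21.66 m = -11091
m = -11091/-21.66 ≈ 512.1 g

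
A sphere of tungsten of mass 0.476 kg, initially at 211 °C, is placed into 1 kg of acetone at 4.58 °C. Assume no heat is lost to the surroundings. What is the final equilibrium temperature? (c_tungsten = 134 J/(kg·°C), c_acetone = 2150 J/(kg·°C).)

T_f ≈ 10.5 °C

Let T be the final temperature. ΣQ_i = 0:
0.476×134×(T − 211) + 1×2150×(T − 4.58) = 0
63.78(T − 211) + 2150(T − 4.58) = 0
(63.78 + 2150) T = 63.78×211 + 2150×4.58
T = 23305/2213.8 ≈ 10.53 °C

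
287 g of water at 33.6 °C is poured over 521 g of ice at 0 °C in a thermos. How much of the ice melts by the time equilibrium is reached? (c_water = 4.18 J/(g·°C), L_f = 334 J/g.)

Cooling the water to 0 °C releases 287·4.18·33.6 = 40309 J.
To melt every bit of ice: 521·334 = 174014 J.
Since 40309 < 174014 J, not all the ice melts; equilibrium is at 0 °C.
m_melted·334 = 40309  ⇒  m_melted ≈ 120.7 g.

m_melted ≈ 121 g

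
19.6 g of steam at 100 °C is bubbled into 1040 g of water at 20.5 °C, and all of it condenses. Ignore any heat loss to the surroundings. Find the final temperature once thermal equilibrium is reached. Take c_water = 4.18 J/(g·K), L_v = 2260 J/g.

T_f ≈ 32.0 °C

Heat gained plus heat lost sum to zero:
steam→water at 100 °C releases m L_v = 19.6×2260 = 44296
  condensate cools 100→T: 19.6×4.18×(T − 100) = 81.93(T − 100)
  water warms: 1040×4.18×(T − 20.5) = 4347.2(T − 20.5)
4429.1 T = 44296 + 8192.8 + 89118 = 141606
T ≈ 31.97 °C (< 100 °C, so full condensation is consistent).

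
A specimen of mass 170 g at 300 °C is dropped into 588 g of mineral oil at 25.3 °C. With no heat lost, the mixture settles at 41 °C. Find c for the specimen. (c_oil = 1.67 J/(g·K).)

c ≈ 0.35 J/(g·K)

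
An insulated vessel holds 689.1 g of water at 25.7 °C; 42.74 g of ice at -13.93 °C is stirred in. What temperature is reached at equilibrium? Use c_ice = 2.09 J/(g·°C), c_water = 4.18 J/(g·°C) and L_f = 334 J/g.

T_f ≈ 19.1 °C

Let T be the final temperature. ΣQ_i = 0:
warm ice to 0 °C: 42.74·2.09·(0 − (-13.93)) = 1244.3
  melt ice: 42.74·334 = 14275
  warm the meltwater: 178.65 T
  water cools: 689.1·4.18·(T − 25.7) = 2880.4(T − 25.7)
3059.1 T = 74027 − 15519 = 58508
T ≈ 19.13 °C (positive, so assuming full melt was valid).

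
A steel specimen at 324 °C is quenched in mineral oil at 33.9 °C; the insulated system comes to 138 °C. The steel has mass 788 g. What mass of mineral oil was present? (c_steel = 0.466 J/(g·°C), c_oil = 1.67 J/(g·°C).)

m ≈ 393 g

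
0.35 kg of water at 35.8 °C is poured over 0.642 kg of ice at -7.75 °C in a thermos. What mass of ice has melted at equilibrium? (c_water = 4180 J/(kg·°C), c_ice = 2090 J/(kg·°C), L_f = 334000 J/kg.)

m_melted ≈ 0.126 kg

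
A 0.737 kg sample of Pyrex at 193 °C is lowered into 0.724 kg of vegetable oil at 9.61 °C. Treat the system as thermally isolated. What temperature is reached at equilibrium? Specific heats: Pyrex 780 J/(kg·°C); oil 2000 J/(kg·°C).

Heat lost by the Pyrex equals heat gained by the oil:
0.737·780·(193 − T) = 0.724·2000·(T − 9.61)
574.86(193 − T) = 1448(T − 9.61)
2022.9 T = 124863  ⇒  T ≈ 61.73 °C

T_f ≈ 61.7 °C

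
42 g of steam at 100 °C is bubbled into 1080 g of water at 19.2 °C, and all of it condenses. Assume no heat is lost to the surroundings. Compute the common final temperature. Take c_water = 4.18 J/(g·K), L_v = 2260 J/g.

Conservation of energy gives ΣQ = 0:
steam→water at 100 °C releases m L_v = 42×2260 = 94920
  condensed water 100 °C→T: 175.56(T − 100)
  water warms: 1080×4.18×(T − 19.2) = 4514.4(T − 19.2)
4690 T = 94920 + 17556 + 86676 = 199152
T ≈ 42.46 °C — below 100 °C, confirming all the steam condensed.

T_f ≈ 42.5 °C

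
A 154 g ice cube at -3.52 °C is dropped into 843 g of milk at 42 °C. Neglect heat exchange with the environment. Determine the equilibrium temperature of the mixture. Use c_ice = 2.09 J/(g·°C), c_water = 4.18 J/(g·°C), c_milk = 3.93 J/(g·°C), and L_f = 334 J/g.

T_f ≈ 21.9 °C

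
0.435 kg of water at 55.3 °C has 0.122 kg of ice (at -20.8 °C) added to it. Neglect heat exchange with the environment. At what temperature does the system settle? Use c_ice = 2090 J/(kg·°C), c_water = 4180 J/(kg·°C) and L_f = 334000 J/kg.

T_f ≈ 23.4 °C

Let T be the final temperature. ΣQ_i = 0:
ice -20.8→0 °C: 0.122×2090×20.8 = 5303.6; latent heat to melt: 0.122×334000 = 40748; warm the meltwater: 509.96 T; water: 1818.3(T − 55.3)
2328.3 T = 100552 − 46052 = 54500
T ≈ 23.41 °C (positive, so assuming full melt was valid).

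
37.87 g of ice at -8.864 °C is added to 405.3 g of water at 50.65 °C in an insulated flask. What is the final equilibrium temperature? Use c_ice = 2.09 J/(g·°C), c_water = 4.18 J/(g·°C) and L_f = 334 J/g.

Sum of m c ΔT and latent-heat terms is zero:
warm ice to 0 °C: 37.87×2.09×(0 − (-8.864)) = 701.57; fusion: m_ice L_f = 37.87×334 = 12649; warm the meltwater: 158.3 T; water cools: 405.3×4.18×(T − 50.65) = 1694.2(T − 50.65)
1852.5 T = 85809 − 13350 = 72459
T ≈ 39.12 °C (positive, so assuming full melt was valid).

T_f ≈ 39.1 °C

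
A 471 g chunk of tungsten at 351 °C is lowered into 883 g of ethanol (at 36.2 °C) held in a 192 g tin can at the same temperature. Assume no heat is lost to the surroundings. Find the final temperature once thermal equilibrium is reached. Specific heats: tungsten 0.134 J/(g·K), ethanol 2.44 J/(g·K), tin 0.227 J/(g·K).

T_f ≈ 45.0 °C

Setting the total heat transfer to zero:
471*0.134*(T − 351) + 883*2.44*(T − 36.2) + 192*0.227*(T − 36.2) = 0
2261.2 T = 101724
T = 101724 / 2261.2 = 45 °C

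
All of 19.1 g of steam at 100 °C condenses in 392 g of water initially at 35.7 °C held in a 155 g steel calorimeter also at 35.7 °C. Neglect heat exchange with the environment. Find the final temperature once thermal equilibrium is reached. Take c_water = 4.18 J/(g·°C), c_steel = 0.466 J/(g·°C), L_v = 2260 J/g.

T_f ≈ 62.7 °C

Conservation of energy gives ΣQ = 0:
latent heat released on condensation: 19.1×2260 = 43166; condensate cools 100→T: 19.1×4.18×(T − 100) = 79.84(T − 100); original water: 1638.6(T − 35.7); cup: 72.23(T − 35.7)
1790.6 T = 43166 + 7983.8 + 61075 = 112225
T ≈ 62.67 °C — below 100 °C, confirming all the steam condensed.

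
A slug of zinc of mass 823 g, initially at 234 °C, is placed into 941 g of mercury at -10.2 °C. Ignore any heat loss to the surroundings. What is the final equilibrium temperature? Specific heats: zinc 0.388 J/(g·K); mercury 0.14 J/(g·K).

T_f ≈ 162.7 °C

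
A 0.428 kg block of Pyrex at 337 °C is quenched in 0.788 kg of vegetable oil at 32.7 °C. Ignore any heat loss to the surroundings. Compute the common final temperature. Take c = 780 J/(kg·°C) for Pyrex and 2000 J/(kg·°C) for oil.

T_f = Σ m_i c_i T_i / Σ m_i c_i:
T_f = (333.84·337 + 1576·32.7) / (333.84 + 1576)
    = 164039 / 1909.8 ≈ 85.89 °C

T_f ≈ 85.9 °C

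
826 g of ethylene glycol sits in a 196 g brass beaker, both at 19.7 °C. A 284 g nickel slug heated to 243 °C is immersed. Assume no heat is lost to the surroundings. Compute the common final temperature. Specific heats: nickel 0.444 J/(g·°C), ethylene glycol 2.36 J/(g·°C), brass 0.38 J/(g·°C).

T_f ≈ 32.8 °C

Energy conservation, ΣQ = 0:
284*0.444*(T − 243) + 826*2.36*(T − 19.7) + 196*0.38*(T − 19.7) = 0
126.1(T − 243) + 1949.4(T − 19.7) + 74.48(T − 19.7) = 0
2149.9 T = 70511
T ≈ 32.80 °C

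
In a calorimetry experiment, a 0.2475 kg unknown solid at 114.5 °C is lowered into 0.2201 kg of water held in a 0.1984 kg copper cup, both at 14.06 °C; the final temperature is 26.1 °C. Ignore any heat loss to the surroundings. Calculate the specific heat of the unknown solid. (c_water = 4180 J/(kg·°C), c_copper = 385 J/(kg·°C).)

c ≈ 548 J/(kg·°C)

Setting the total heat transfer to zero:
0.2475·c·(26.1 − 114.5) + 0.2201·4180·(26.1 − 14.06) + 0.1984·385·(26.1 − 14.06) = 0
-21.88 c = -11997
c = -11997/-21.88 ≈ 548.3 J/(kg·°C)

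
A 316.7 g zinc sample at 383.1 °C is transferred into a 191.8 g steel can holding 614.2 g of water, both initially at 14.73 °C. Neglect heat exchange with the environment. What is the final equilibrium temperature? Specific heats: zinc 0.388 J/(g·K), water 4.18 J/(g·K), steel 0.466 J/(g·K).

T_f ≈ 31.0 °C

Energy conservation, ΣQ = 0:
316.7*0.388*(T − 383.1) + 614.2*4.18*(T − 14.73) + 191.8*0.466*(T − 14.73) = 0
122.88(T − 383.1) + 2567.4(T − 14.73) + 89.38(T − 14.73) = 0
(122.88 + 2567.4 + 89.38) T = 122.88*383.1 + 2567.4*14.73 + 89.38*14.73
T ≈ 31.01 °C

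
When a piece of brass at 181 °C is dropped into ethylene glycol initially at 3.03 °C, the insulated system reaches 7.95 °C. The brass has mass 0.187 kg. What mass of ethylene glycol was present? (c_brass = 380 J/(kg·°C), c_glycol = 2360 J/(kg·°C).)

m ≈ 1.06 kg

Conservation of energy gives ΣQ = 0:
0.187×380×(7.95 − 181) + m×2360×(7.95 − 3.03) = 0
11611 m = 12297
m = 12297/11611 ≈ 1.059 kg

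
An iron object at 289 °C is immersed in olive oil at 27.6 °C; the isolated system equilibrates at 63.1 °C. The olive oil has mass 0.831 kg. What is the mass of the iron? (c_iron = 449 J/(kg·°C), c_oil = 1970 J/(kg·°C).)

m ≈ 0.573 kg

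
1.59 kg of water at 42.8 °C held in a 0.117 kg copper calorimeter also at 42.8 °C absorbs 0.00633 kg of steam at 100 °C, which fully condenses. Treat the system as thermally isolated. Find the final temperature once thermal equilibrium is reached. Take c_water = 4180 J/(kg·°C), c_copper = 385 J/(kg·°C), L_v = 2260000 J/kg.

Net heat exchanged in the isolated system is zero:
condense steam: −0.00633×2260000 = −14306; condensed water 100 °C→T: 26.46(T − 100); original water: 6646.2(T − 42.8); cup: 45.05(T − 42.8)
6717.7 T = 14306 + 2645.9 + 286385 = 303337
T ≈ 45.15 °C, under the boiling point, so the assumption holds.

T_f ≈ 45.2 °C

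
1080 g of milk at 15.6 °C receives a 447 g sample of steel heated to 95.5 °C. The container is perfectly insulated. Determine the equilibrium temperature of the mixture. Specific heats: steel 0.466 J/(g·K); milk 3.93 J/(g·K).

T_f ≈ 19.3 °C

Let T be the final temperature. ΣQ_i = 0:
447*0.466*(T − 95.5) + 1080*3.93*(T − 15.6) = 0
208.3(T − 95.5) + 4244.4(T − 15.6) = 0
(208.3 + 4244.4) T = 208.3*95.5 + 4244.4*15.6
T = 86105/4452.7 ≈ 19.34 °C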